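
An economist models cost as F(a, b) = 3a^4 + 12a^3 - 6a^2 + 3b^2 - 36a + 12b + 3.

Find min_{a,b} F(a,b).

-36

F(a,b) separates as P(a) + Q(b) + 3, so its minimum is min P + min Q + 3.
P'(a) = 12(a - 1)(a + 1)(a + 3) vanishes at a ∈ {-3, -1, 1}; Q'(b) = 6b + 12 vanishes at b ∈ {-2}.
Local minima of P (where P''>0): P(-3)=-27, P(1)=-27. Local minima of Q: Q(-2)=-12.
So the global minimum of F is P(-3) + Q(-2) + 3 = -27 − 12 + 3 = -36, attained at (-3, -2).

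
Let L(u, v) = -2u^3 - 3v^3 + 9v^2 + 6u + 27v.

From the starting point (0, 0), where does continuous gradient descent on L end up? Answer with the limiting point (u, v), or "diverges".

L is separable, so gradient descent decouples: u follows -∂L/∂u, v follows -∂L/∂v.
∂L/∂u = -6(u - 1)(u + 1); at u=0 this is 6, so u decreases.
∂L/∂v = -9(v - 3)(v + 1); at v=0 this is 27, so v decreases.
u converges to its nearest critical value -1 (a local min of the u-part); v converges to -1. The iterate converges to (-1, -1).

(-1, -1)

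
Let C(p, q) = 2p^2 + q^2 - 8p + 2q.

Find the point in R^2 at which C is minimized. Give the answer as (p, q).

C(p,q) separates as A(p) + B(q), so its minimum is min A + min B.
A'(p) = 4p - 8 vanishes at p ∈ {2}; B'(q) = 2q + 2 vanishes at q ∈ {-1}.
Local minima of A (where A''>0): A(2)=-8. Local minima of B: B(-1)=-1.
So the global minimum of C is A(2) + B(-1) = -8 − 1 = -9, attained at (2, -1).

(2, -1)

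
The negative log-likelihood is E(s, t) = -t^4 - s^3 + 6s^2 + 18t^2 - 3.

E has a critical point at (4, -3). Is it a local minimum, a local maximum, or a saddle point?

The mixed partial ∂²E/∂s∂t is 0, so the Hessian at any point is diag(E_ss, E_tt) = diag(6(-s + 2), 12(-t^2 + 3)).
At (4, -3): H = diag(-12, -72).
Both eigenvalues are negative, so H is negative definite: a local maximum.

local maximum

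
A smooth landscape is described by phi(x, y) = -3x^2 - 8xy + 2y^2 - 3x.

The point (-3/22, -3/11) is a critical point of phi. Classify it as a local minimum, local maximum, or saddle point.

saddle point

The Hessian of phi is constant: H = [[-6, -8], [-8, 4]].
det(H) = (-6)·4 − (-8)² = -88.
Since det(H) < 0, H is indefinite and the critical point is a saddle point.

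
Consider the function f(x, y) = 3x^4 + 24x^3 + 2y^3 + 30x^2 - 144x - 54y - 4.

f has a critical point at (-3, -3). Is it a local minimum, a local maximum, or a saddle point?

local maximum

The mixed partial ∂²f/∂x∂y is 0, so the Hessian at any point is diag(f_xx, f_yy) = diag(12(3x^2 + 12x + 5), 12y).
At (-3, -3): H = diag(-48, -36).
Both eigenvalues are negative, so H is negative definite: a local maximum.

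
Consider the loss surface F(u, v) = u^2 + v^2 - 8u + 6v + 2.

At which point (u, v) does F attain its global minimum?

(4, -3)

F(u,v) separates as P(u) + Q(v) + 2, so its minimum is min P + min Q + 2.
P'(u) = 2u - 8 vanishes at u ∈ {4}; Q'(v) = 2v + 6 vanishes at v ∈ {-3}.
Local minima of P (where P''>0): P(4)=-16. Local minima of Q: Q(-3)=-9.
So the global minimum of F is P(4) + Q(-3) + 2 = -16 − 9 + 2 = -23, attained at (4, -3).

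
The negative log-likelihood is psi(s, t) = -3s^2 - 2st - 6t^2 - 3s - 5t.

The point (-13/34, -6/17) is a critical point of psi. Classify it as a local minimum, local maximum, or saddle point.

The Hessian of psi is constant: H = [[-6, -2], [-2, -12]].
det(H) = (-6)·(-12) − (-2)² = 68.
det(H) > 0 and tr(H) = -18 < 0, so H is negative definite and the point is a local maximum.

local maximum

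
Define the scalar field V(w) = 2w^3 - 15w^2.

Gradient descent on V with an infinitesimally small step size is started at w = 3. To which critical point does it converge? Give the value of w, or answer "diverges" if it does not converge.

5

V'(w) = 6w(w - 5), so V'(3) = -36.
Gradient descent moves in the -V' direction, i.e. w is increasing.
The nearest critical point in that direction is w = 5, where V'' = 30 > 0 (a local minimum). The iterate converges there.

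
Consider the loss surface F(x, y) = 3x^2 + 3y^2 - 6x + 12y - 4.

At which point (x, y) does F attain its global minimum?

(1, -2)

F(x,y) separates as P(x) + Q(y) − 4, so its minimum is min P + min Q − 4.
P'(x) = 6x - 6 vanishes at x ∈ {1}; Q'(y) = 6y + 12 vanishes at y ∈ {-2}.
Local minima of P (where P''>0): P(1)=-3. Local minima of Q: Q(-2)=-12.
So the global minimum of F is P(1) + Q(-2) − 4 = -3 − 12 − 4 = -19, attained at (1, -2).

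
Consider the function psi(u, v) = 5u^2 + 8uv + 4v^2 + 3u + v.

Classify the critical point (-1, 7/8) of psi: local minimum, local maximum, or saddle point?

The Hessian of psi is constant: H = [[10, 8], [8, 8]].
det(H) = 10·8 − 8² = 16.
det(H) > 0 and tr(H) = 18 > 0, so H is positive definite and the point is a local minimum.

local minimum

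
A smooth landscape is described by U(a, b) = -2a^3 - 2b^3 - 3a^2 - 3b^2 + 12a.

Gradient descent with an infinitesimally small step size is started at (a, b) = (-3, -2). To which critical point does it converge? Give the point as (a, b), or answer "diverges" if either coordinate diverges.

U is separable, so gradient descent decouples: a follows -∂U/∂a, b follows -∂U/∂b.
∂U/∂a = -6(a - 1)(a + 2); at a=-3 this is -24, so a increases.
∂U/∂b = -6b(b + 1); at b=-2 this is -12, so b increases.
a converges to its nearest critical value -2 (a local min of the a-part); b converges to -1. The iterate converges to (-2, -1).

(-2, -1)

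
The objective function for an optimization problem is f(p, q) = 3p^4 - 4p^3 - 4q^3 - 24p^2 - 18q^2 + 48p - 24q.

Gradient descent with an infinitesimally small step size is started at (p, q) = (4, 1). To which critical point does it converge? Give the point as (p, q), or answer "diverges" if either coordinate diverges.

f is separable, so gradient descent decouples: p follows -∂f/∂p, q follows -∂f/∂q.
∂f/∂p = 12(p - 2)(p - 1)(p + 2); at p=4 this is 432, so p decreases.
∂f/∂q = -12(q + 1)(q + 2); at q=1 this is -72, so q increases.
The q-coordinate has no critical point in that direction and runs off to infinity.

diverges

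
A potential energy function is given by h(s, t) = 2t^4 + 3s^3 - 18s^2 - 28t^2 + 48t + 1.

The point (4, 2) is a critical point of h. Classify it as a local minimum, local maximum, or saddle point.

The mixed partial ∂²h/∂s∂t is 0, so the Hessian at any point is diag(h_ss, h_tt) = diag(18(s - 2), 8(3t^2 - 7)).
At (4, 2): H = diag(36, 40).
Both eigenvalues are positive, so H is positive definite: a local minimum.

local minimum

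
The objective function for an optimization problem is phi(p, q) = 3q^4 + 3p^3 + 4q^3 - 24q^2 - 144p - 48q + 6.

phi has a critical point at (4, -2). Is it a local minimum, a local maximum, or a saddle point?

The mixed partial ∂²phi/∂p∂q is 0, so the Hessian at any point is diag(phi_pp, phi_qq) = diag(18p, 12(3q^2 + 2q - 4)).
At (4, -2): H = diag(72, 48).
Both eigenvalues are positive, so H is positive definite: a local minimum.

local minimum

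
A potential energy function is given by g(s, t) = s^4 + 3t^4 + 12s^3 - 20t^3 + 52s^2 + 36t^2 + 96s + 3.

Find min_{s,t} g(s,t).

-61

g(s,t) separates as P(s) + Q(t) + 3, so its minimum is min P + min Q + 3.
P'(s) = 4(s + 2)(s + 3)(s + 4) vanishes at s ∈ {-4, -3, -2}; Q'(t) = 12t(t - 3)(t - 2) vanishes at t ∈ {0, 2, 3}.
Local minima of P (where P''>0): P(-4)=-64, P(-2)=-64. Local minima of Q: Q(0)=0, Q(3)=27.
So the global minimum of g is P(-4) + Q(0) + 3 = -64 + 0 + 3 = -61, attained at (-4, 0).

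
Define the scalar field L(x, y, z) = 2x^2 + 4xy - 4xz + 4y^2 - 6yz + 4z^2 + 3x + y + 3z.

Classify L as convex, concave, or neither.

L is quadratic, so its Hessian is the constant matrix H = [[4, 4, -4], [4, 8, -6], [-4, -6, 8]].
Leading principal minors: 4, 16, 48.
All positive ⇒ H ≻ 0 ⇒ convex.

convex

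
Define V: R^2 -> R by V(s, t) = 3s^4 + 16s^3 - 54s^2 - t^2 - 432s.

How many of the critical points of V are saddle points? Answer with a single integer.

2

V separates as a function of s plus a function of t, so ∇V=0 decouples.
∂V/∂s = 12(s - 3)(s + 3)(s + 4) = 0 at s ∈ {-4, -3, 3}; ∂V/∂t = -2t = 0 at t ∈ {0}.
The Hessian is diagonal: diag(V_ss, V_tt). Second derivatives: V_ss(-4)=84, V_ss(-3)=-72, V_ss(3)=504; V_tt(0)=-2.
Saddle points occur where the two diagonal entries have opposite signs: (-4, 0), (3, 0). Count: 2.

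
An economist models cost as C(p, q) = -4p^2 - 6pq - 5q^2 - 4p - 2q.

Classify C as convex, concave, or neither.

concave

C is quadratic, so its Hessian is the constant matrix H = [[-8, -6], [-6, -10]].
det(H) = 44, tr(H) = -18.
det(H) > 0 and tr(H) < 0, so H is negative definite everywhere: concave.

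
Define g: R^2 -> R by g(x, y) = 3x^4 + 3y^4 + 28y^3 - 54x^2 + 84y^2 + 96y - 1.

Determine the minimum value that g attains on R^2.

g(x,y) separates as P(x) + Q(y) − 1, so its minimum is min P + min Q − 1.
P'(x) = 12x(x - 3)(x + 3) vanishes at x ∈ {-3, 0, 3}; Q'(y) = 12(y + 1)(y + 2)(y + 4) vanishes at y ∈ {-4, -2, -1}.
Local minima of P (where P''>0): P(-3)=-243, P(3)=-243. Local minima of Q: Q(-4)=-64, Q(-1)=-37.
So the global minimum of g is P(-3) + Q(-4) − 1 = -243 − 64 − 1 = -308, attained at (-3, -4).

-308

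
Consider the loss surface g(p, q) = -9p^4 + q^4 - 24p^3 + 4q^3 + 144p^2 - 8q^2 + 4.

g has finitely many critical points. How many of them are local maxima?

g separates as a function of p plus a function of q, so ∇g=0 decouples.
∂g/∂p = -36p(p - 2)(p + 4) = 0 at p ∈ {-4, 0, 2}; ∂g/∂q = 4q(q - 1)(q + 4) = 0 at q ∈ {-4, 0, 1}.
The Hessian is diagonal: diag(g_pp, g_qq). Second derivatives: g_pp(-4)=-864, g_pp(0)=288, g_pp(2)=-432; g_qq(-4)=80, g_qq(0)=-16, g_qq(1)=20.
Local maxima occur where both diagonal entries negative: (-4, 0), (2, 0). Count: 2.

2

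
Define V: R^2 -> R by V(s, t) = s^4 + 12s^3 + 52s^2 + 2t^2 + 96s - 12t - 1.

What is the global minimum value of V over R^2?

-83

V(s,t) separates as P(s) + Q(t) − 1, so its minimum is min P + min Q − 1.
P'(s) = 4(s + 2)(s + 3)(s + 4) vanishes at s ∈ {-4, -3, -2}; Q'(t) = 4(t - 3) vanishes at t ∈ {3}.
Local minima of P (where P''>0): P(-4)=-64, P(-2)=-64. Local minima of Q: Q(3)=-18.
So the global minimum of V is P(-4) + Q(3) − 1 = -64 − 18 − 1 = -83, attained at (-4, 3).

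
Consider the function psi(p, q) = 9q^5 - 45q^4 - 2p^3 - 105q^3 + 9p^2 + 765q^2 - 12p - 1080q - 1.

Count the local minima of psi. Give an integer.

2

psi separates as a function of p plus a function of q, so ∇psi=0 decouples.
∂psi/∂p = -6(p - 2)(p - 1) = 0 at p ∈ {1, 2}; ∂psi/∂q = 45(q - 4)(q - 2)(q - 1)(q + 3) = 0 at q ∈ {-3, 1, 2, 4}.
The Hessian is diagonal: diag(psi_pp, psi_qq). Second derivatives: psi_pp(1)=6, psi_pp(2)=-6; psi_qq(-3)=-6300, psi_qq(1)=540, psi_qq(2)=-450, psi_qq(4)=1890.
Local minima occur where both diagonal entries positive: (1, 1), (1, 4). Count: 2.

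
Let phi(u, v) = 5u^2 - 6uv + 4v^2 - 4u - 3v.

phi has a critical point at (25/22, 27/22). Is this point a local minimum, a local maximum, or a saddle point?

local minimum

The Hessian of phi is constant: H = [[10, -6], [-6, 8]].
det(H) = 10·8 − (-6)² = 44.
det(H) > 0 and tr(H) = 18 > 0, so H is positive definite and the point is a local minimum.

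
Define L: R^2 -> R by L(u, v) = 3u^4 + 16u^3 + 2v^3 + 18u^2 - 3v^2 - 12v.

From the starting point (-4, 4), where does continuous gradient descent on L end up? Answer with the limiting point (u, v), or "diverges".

(-3, 2)

L is separable, so gradient descent decouples: u follows -∂L/∂u, v follows -∂L/∂v.
∂L/∂u = 12u(u + 1)(u + 3); at u=-4 this is -144, so u increases.
∂L/∂v = 6(v - 2)(v + 1); at v=4 this is 60, so v decreases.
u converges to its nearest critical value -3 (a local min of the u-part); v converges to 2. The iterate converges to (-3, 2).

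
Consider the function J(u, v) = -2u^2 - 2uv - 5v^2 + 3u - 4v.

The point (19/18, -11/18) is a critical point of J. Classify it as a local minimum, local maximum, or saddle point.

local maximum

The Hessian of J is constant: H = [[-4, -2], [-2, -10]].
det(H) = (-4)·(-10) − (-2)² = 36.
det(H) > 0 and tr(H) = -14 < 0, so H is negative definite and the point is a local maximum.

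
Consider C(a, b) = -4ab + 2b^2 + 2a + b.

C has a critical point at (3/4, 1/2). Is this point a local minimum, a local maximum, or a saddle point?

The Hessian of C is constant: H = [[0, -4], [-4, 4]].
det(H) = 0·4 − (-4)² = -16.
Since det(H) < 0, H is indefinite and the critical point is a saddle point.

saddle point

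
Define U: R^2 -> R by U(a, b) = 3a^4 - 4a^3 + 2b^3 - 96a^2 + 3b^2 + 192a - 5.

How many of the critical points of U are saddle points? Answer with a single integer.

3

U separates as a function of a plus a function of b, so ∇U=0 decouples.
∂U/∂a = 12(a - 4)(a - 1)(a + 4) = 0 at a ∈ {-4, 1, 4}; ∂U/∂b = 6b(b + 1) = 0 at b ∈ {-1, 0}.
The Hessian is diagonal: diag(U_aa, U_bb). Second derivatives: U_aa(-4)=480, U_aa(1)=-180, U_aa(4)=288; U_bb(-1)=-6, U_bb(0)=6.
Saddle points occur where the two diagonal entries have opposite signs: (-4, -1), (1, 0), (4, -1). Count: 3.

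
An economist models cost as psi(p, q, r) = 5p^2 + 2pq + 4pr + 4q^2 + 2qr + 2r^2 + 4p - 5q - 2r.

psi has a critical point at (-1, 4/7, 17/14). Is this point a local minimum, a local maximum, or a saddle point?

local minimum

The Hessian is constant: H = [[10, 2, 4], [2, 8, 2], [4, 2, 4]].
Leading principal minors: Δ₁ = 10, Δ₂ = 76, Δ₃ = 168.
All leading minors are positive, so H is positive definite: a local minimum.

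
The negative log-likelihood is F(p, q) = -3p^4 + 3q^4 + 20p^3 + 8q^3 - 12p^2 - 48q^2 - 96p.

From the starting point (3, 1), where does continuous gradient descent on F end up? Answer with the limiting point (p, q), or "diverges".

(2, 2)

F is separable, so gradient descent decouples: p follows -∂F/∂p, q follows -∂F/∂q.
∂F/∂p = -12(p - 4)(p - 2)(p + 1); at p=3 this is 48, so p decreases.
∂F/∂q = 12q(q - 2)(q + 4); at q=1 this is -60, so q increases.
p converges to its nearest critical value 2 (a local min of the p-part); q converges to 2. The iterate converges to (2, 2).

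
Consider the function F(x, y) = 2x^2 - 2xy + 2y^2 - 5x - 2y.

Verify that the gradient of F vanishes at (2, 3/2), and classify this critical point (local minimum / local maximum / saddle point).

local minimum

∇F = (4x - 2y - 5, -2x + 4y - 2); substituting (2, 3/2) gives ∇F = (0, 0), so (2, 3/2) is indeed a critical point.
The Hessian of F is constant: H = [[4, -2], [-2, 4]].
det(H) = 4·4 − (-2)² = 12.
det(H) > 0 and tr(H) = 8 > 0, so H is positive definite and the point is a local minimum.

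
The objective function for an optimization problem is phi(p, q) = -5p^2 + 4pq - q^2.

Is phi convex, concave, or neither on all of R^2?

phi is quadratic, so its Hessian is the constant matrix H = [[-10, 4], [4, -2]].
det(H) = 4, tr(H) = -12.
det(H) > 0 and tr(H) < 0, so H is negative definite everywhere: concave.

concave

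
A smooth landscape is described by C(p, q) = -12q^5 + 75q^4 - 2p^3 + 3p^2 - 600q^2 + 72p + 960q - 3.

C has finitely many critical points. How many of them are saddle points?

4

C separates as a function of p plus a function of q, so ∇C=0 decouples.
∂C/∂p = -6(p - 4)(p + 3) = 0 at p ∈ {-3, 4}; ∂C/∂q = -60(q - 4)(q - 2)(q - 1)(q + 2) = 0 at q ∈ {-2, 1, 2, 4}.
The Hessian is diagonal: diag(C_pp, C_qq). Second derivatives: C_pp(-3)=42, C_pp(4)=-42; C_qq(-2)=4320, C_qq(1)=-540, C_qq(2)=480, C_qq(4)=-2160.
Saddle points occur where the two diagonal entries have opposite signs: (-3, 1), (-3, 4), (4, -2), (4, 2). Count: 4.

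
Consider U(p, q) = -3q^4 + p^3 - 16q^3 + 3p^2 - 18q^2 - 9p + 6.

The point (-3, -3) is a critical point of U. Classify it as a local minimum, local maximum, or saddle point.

local maximum

The mixed partial ∂²U/∂p∂q is 0, so the Hessian at any point is diag(U_pp, U_qq) = diag(6(p + 1), -12(3q^2 + 8q + 3)).
At (-3, -3): H = diag(-12, -72).
Both eigenvalues are negative, so H is negative definite: a local maximum.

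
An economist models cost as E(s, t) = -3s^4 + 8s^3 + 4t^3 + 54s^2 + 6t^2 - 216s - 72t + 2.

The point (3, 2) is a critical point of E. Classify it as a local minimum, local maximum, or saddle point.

The mixed partial ∂²E/∂s∂t is 0, so the Hessian at any point is diag(E_ss, E_tt) = diag(12(-3s^2 + 4s + 9), 12(2t + 1)).
At (3, 2): H = diag(-72, 60).
The eigenvalues have opposite signs, so H is indefinite: a saddle point.

saddle point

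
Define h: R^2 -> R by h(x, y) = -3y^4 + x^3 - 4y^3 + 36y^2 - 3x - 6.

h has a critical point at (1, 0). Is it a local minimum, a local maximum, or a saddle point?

The mixed partial ∂²h/∂x∂y is 0, so the Hessian at any point is diag(h_xx, h_yy) = diag(6x, 12(-3y^2 - 2y + 6)).
At (1, 0): H = diag(6, 72).
Both eigenvalues are positive, so H is positive definite: a local minimum.

local minimum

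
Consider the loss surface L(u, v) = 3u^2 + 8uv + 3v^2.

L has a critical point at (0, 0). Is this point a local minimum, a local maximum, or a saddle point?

saddle point

The Hessian of L is constant: H = [[6, 8], [8, 6]].
det(H) = 6·6 − 8² = -28.
Since det(H) < 0, H is indefinite and the critical point is a saddle point.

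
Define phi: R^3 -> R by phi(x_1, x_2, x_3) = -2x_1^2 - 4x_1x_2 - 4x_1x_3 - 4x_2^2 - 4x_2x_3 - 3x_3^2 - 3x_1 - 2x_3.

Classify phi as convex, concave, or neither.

concave

phi is quadratic, so its Hessian is the constant matrix H = [[-4, -4, -4], [-4, -8, -4], [-4, -4, -6]].
Leading principal minors: -4, 16, -32.
Signs alternate −, +, − ⇒ H ≺ 0 ⇒ concave.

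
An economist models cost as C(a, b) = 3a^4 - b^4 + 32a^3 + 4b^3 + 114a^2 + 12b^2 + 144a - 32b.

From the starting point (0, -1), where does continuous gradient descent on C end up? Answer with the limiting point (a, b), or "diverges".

(-1, 1)

C is separable, so gradient descent decouples: a follows -∂C/∂a, b follows -∂C/∂b.
∂C/∂a = 12(a + 1)(a + 3)(a + 4); at a=0 this is 144, so a decreases.
∂C/∂b = -4(b - 4)(b - 1)(b + 2); at b=-1 this is -40, so b increases.
a converges to its nearest critical value -1 (a local min of the a-part); b converges to 1. The iterate converges to (-1, 1).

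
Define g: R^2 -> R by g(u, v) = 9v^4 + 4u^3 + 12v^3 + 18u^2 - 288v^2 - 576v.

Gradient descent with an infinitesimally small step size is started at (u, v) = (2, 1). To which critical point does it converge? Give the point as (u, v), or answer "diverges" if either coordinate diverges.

(0, 4)

g is separable, so gradient descent decouples: u follows -∂g/∂u, v follows -∂g/∂v.
∂g/∂u = 12u(u + 3); at u=2 this is 120, so u decreases.
∂g/∂v = 36(v - 4)(v + 1)(v + 4); at v=1 this is -1080, so v increases.
u converges to its nearest critical value 0 (a local min of the u-part); v converges to 4. The iterate converges to (0, 4).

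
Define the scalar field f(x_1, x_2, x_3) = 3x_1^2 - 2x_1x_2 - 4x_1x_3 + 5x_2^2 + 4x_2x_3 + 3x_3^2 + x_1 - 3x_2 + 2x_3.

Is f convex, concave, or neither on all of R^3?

f is quadratic, so its Hessian is the constant matrix H = [[6, -2, -4], [-2, 10, 4], [-4, 4, 6]].
Leading principal minors: 6, 56, 144.
All positive ⇒ H ≻ 0 ⇒ convex.

convex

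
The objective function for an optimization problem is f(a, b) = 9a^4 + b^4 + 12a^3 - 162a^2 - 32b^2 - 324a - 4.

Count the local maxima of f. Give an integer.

f separates as a function of a plus a function of b, so ∇f=0 decouples.
∂f/∂a = 36(a - 3)(a + 1)(a + 3) = 0 at a ∈ {-3, -1, 3}; ∂f/∂b = 4b(b - 4)(b + 4) = 0 at b ∈ {-4, 0, 4}.
The Hessian is diagonal: diag(f_aa, f_bb). Second derivatives: f_aa(-3)=432, f_aa(-1)=-288, f_aa(3)=864; f_bb(-4)=128, f_bb(0)=-64, f_bb(4)=128.
Local maxima occur where both diagonal entries negative: (-1, 0). Count: 1.

1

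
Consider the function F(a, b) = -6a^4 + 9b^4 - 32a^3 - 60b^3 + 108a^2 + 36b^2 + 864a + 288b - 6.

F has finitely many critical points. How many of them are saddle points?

F separates as a function of a plus a function of b, so ∇F=0 decouples.
∂F/∂a = -24(a - 3)(a + 3)(a + 4) = 0 at a ∈ {-4, -3, 3}; ∂F/∂b = 36(b - 4)(b - 2)(b + 1) = 0 at b ∈ {-1, 2, 4}.
The Hessian is diagonal: diag(F_aa, F_bb). Second derivatives: F_aa(-4)=-168, F_aa(-3)=144, F_aa(3)=-1008; F_bb(-1)=540, F_bb(2)=-216, F_bb(4)=360.
Saddle points occur where the two diagonal entries have opposite signs: (-4, -1), (-4, 4), (-3, 2), (3, -1), (3, 4). Count: 5.

5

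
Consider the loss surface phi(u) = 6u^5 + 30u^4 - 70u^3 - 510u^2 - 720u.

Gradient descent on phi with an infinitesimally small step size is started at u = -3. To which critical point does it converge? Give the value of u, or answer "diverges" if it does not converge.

phi'(u) = 30(u - 3)(u + 1)(u + 2)(u + 4), so phi'(-3) = -360.
Gradient descent moves in the -phi' direction, i.e. u is increasing.
The nearest critical point in that direction is u = -2, where phi'' = 300 > 0 (a local minimum). The iterate converges there.

-2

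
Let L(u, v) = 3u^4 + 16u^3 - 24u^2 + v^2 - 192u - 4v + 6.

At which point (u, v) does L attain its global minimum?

L(u,v) separates as P(u) + Q(v) + 6, so its minimum is min P + min Q + 6.
P'(u) = 12(u - 2)(u + 2)(u + 4) vanishes at u ∈ {-4, -2, 2}; Q'(v) = 2v - 4 vanishes at v ∈ {2}.
Local minima of P (where P''>0): P(-4)=128, P(2)=-304. Local minima of Q: Q(2)=-4.
So the global minimum of L is P(2) + Q(2) + 6 = -304 − 4 + 6 = -302, attained at (2, 2).

(2, 2)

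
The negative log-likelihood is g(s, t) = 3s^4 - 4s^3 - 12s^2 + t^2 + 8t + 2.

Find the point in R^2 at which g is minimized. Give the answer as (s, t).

g(s,t) separates as P(s) + Q(t) + 2, so its minimum is min P + min Q + 2.
P'(s) = 12s(s - 2)(s + 1) vanishes at s ∈ {-1, 0, 2}; Q'(t) = 2(t + 4) vanishes at t ∈ {-4}.
Local minima of P (where P''>0): P(-1)=-5, P(2)=-32. Local minima of Q: Q(-4)=-16.
So the global minimum of g is P(2) + Q(-4) + 2 = -32 − 16 + 2 = -46, attained at (2, -4).

(2, -4)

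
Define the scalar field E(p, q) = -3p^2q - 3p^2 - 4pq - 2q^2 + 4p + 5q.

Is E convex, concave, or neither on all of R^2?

The term -3p^2q is cubic, so the Hessian is not constant.
∂²E/∂p² = -6q - 6, which takes both signs as q varies (negative for sufficiently large q). A diagonal entry of the Hessian changing sign means the Hessian is neither positive- nor negative-semidefinite on all of R^2.

neither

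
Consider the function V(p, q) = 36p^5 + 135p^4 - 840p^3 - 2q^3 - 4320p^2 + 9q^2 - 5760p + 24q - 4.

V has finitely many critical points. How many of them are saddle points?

V separates as a function of p plus a function of q, so ∇V=0 decouples.
∂V/∂p = 180(p - 4)(p + 1)(p + 2)(p + 4) = 0 at p ∈ {-4, -2, -1, 4}; ∂V/∂q = -6(q - 4)(q + 1) = 0 at q ∈ {-1, 4}.
The Hessian is diagonal: diag(V_pp, V_qq). Second derivatives: V_pp(-4)=-8640, V_pp(-2)=2160, V_pp(-1)=-2700, V_pp(4)=43200; V_qq(-1)=30, V_qq(4)=-30.
Saddle points occur where the two diagonal entries have opposite signs: (-4, -1), (-2, 4), (-1, -1), (4, 4). Count: 4.

4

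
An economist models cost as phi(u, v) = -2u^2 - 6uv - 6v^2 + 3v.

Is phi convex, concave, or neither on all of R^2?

phi is quadratic, so its Hessian is the constant matrix H = [[-4, -6], [-6, -12]].
det(H) = 12, tr(H) = -16.
det(H) > 0 and tr(H) < 0, so H is negative definite everywhere: concave.

concave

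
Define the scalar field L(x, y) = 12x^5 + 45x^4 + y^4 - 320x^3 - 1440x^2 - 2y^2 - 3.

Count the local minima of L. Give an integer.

L separates as a function of x plus a function of y, so ∇L=0 decouples.
∂L/∂x = 60x(x - 4)(x + 3)(x + 4) = 0 at x ∈ {-4, -3, 0, 4}; ∂L/∂y = 4y(y - 1)(y + 1) = 0 at y ∈ {-1, 0, 1}.
The Hessian is diagonal: diag(L_xx, L_yy). Second derivatives: L_xx(-4)=-1920, L_xx(-3)=1260, L_xx(0)=-2880, L_xx(4)=13440; L_yy(-1)=8, L_yy(0)=-4, L_yy(1)=8.
Local minima occur where both diagonal entries positive: (-3, -1), (-3, 1), (4, -1), (4, 1). Count: 4.

4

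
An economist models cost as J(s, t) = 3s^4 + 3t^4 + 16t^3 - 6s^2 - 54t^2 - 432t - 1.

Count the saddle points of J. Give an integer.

J separates as a function of s plus a function of t, so ∇J=0 decouples.
∂J/∂s = 12s(s - 1)(s + 1) = 0 at s ∈ {-1, 0, 1}; ∂J/∂t = 12(t - 3)(t + 3)(t + 4) = 0 at t ∈ {-4, -3, 3}.
The Hessian is diagonal: diag(J_ss, J_tt). Second derivatives: J_ss(-1)=24, J_ss(0)=-12, J_ss(1)=24; J_tt(-4)=84, J_tt(-3)=-72, J_tt(3)=504.
Saddle points occur where the two diagonal entries have opposite signs: (-1, -3), (0, -4), (0, 3), (1, -3). Count: 4.

4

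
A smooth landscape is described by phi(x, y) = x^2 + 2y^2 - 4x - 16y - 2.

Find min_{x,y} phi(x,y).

-38

phi(x,y) separates as P(x) + Q(y) − 2, so its minimum is min P + min Q − 2.
P'(x) = 2x - 4 vanishes at x ∈ {2}; Q'(y) = 4y - 16 vanishes at y ∈ {4}.
Local minima of P (where P''>0): P(2)=-4. Local minima of Q: Q(4)=-32.
So the global minimum of phi is P(2) + Q(4) − 2 = -4 − 32 − 2 = -38, attained at (2, 4).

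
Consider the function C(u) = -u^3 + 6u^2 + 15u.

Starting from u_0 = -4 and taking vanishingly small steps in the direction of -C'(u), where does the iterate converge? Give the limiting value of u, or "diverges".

C'(u) = -3(u - 5)(u + 1), so C'(-4) = -81.
Gradient descent moves in the -C' direction, i.e. u is increasing.
The nearest critical point in that direction is u = -1, where C'' = 18 > 0 (a local minimum). The iterate converges there.

-1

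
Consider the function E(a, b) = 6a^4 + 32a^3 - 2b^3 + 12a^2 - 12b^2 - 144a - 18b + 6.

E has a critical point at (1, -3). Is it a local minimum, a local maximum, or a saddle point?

The mixed partial ∂²E/∂a∂b is 0, so the Hessian at any point is diag(E_aa, E_bb) = diag(24(3a^2 + 8a + 1), -12(b + 2)).
At (1, -3): H = diag(288, 12).
Both eigenvalues are positive, so H is positive definite: a local minimum.

local minimum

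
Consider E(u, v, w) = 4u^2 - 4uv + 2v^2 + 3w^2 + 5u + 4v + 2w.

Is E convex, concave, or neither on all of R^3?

convex

E is quadratic, so its Hessian is the constant matrix H = [[8, -4, 0], [-4, 4, 0], [0, 0, 6]].
Leading principal minors: 8, 16, 96.
All positive ⇒ H ≻ 0 ⇒ convex.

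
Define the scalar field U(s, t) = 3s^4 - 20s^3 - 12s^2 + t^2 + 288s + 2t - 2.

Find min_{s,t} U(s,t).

U(s,t) separates as P(s) + Q(t) − 2, so its minimum is min P + min Q − 2.
P'(s) = 12(s - 4)(s - 3)(s + 2) vanishes at s ∈ {-2, 3, 4}; Q'(t) = 2(t + 1) vanishes at t ∈ {-1}.
Local minima of P (where P''>0): P(-2)=-416, P(4)=448. Local minima of Q: Q(-1)=-1.
So the global minimum of U is P(-2) + Q(-1) − 2 = -416 − 1 − 2 = -419, attained at (-2, -1).

-419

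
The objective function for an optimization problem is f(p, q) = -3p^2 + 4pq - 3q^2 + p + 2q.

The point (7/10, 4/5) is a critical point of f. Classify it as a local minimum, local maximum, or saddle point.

local maximum

The Hessian of f is constant: H = [[-6, 4], [4, -6]].
det(H) = (-6)·(-6) − 4² = 20.
det(H) > 0 and tr(H) = -12 < 0, so H is negative definite and the point is a local maximum.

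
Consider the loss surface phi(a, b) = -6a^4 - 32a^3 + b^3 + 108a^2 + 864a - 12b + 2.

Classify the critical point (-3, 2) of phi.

local minimum

The mixed partial ∂²phi/∂a∂b is 0, so the Hessian at any point is diag(phi_aa, phi_bb) = diag(24(-3a^2 - 8a + 9), 6b).
At (-3, 2): H = diag(144, 12).
Both eigenvalues are positive, so H is positive definite: a local minimum.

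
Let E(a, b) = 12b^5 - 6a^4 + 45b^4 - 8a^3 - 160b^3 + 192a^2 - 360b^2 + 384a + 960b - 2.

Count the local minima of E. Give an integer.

E separates as a function of a plus a function of b, so ∇E=0 decouples.
∂E/∂a = -24(a - 4)(a + 1)(a + 4) = 0 at a ∈ {-4, -1, 4}; ∂E/∂b = 60(b - 2)(b - 1)(b + 2)(b + 4) = 0 at b ∈ {-4, -2, 1, 2}.
The Hessian is diagonal: diag(E_aa, E_bb). Second derivatives: E_aa(-4)=-576, E_aa(-1)=360, E_aa(4)=-960; E_bb(-4)=-3600, E_bb(-2)=1440, E_bb(1)=-900, E_bb(2)=1440.
Local minima occur where both diagonal entries positive: (-1, -2), (-1, 2). Count: 2.

2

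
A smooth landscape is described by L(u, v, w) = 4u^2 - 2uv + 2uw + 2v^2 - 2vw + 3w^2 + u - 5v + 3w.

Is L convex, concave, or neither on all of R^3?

L is quadratic, so its Hessian is the constant matrix H = [[8, -2, 2], [-2, 4, -2], [2, -2, 6]].
Leading principal minors: 8, 28, 136.
All positive ⇒ H ≻ 0 ⇒ convex.

convex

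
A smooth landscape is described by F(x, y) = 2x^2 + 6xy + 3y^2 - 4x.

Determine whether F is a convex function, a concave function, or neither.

neither

F is quadratic, so its Hessian is the constant matrix H = [[4, 6], [6, 6]].
det(H) = -12, tr(H) = 10.
det(H) < 0, so H is indefinite: neither convex nor concave.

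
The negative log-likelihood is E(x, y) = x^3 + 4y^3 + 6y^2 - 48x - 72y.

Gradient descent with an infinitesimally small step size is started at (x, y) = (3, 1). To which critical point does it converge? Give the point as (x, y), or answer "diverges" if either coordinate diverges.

(4, 2)

E is separable, so gradient descent decouples: x follows -∂E/∂x, y follows -∂E/∂y.
∂E/∂x = 3(x - 4)(x + 4); at x=3 this is -21, so x increases.
∂E/∂y = 12(y - 2)(y + 3); at y=1 this is -48, so y increases.
x converges to its nearest critical value 4 (a local min of the x-part); y converges to 2. The iterate converges to (4, 2).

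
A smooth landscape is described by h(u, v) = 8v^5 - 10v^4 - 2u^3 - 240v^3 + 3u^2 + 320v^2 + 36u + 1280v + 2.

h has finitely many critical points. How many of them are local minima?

2

h separates as a function of u plus a function of v, so ∇h=0 decouples.
∂h/∂u = -6(u - 3)(u + 2) = 0 at u ∈ {-2, 3}; ∂h/∂v = 40(v - 4)(v - 2)(v + 1)(v + 4) = 0 at v ∈ {-4, -1, 2, 4}.
The Hessian is diagonal: diag(h_uu, h_vv). Second derivatives: h_uu(-2)=30, h_uu(3)=-30; h_vv(-4)=-5760, h_vv(-1)=1800, h_vv(2)=-1440, h_vv(4)=3200.
Local minima occur where both diagonal entries positive: (-2, -1), (-2, 4). Count: 2.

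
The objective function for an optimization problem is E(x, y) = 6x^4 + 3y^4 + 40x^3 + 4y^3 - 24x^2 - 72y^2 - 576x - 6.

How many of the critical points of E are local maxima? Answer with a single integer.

E separates as a function of x plus a function of y, so ∇E=0 decouples.
∂E/∂x = 24(x - 2)(x + 3)(x + 4) = 0 at x ∈ {-4, -3, 2}; ∂E/∂y = 12y(y - 3)(y + 4) = 0 at y ∈ {-4, 0, 3}.
The Hessian is diagonal: diag(E_xx, E_yy). Second derivatives: E_xx(-4)=144, E_xx(-3)=-120, E_xx(2)=720; E_yy(-4)=336, E_yy(0)=-144, E_yy(3)=252.
Local maxima occur where both diagonal entries negative: (-3, 0). Count: 1.

1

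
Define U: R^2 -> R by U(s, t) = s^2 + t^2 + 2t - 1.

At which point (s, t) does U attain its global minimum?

U(s,t) separates as P(s) + Q(t) − 1, so its minimum is min P + min Q − 1.
P'(s) = 2s vanishes at s ∈ {0}; Q'(t) = 2(t + 1) vanishes at t ∈ {-1}.
Local minima of P (where P''>0): P(0)=0. Local minima of Q: Q(-1)=-1.
So the global minimum of U is P(0) + Q(-1) − 1 = 0 − 1 − 1 = -2, attained at (0, -1).

(0, -1)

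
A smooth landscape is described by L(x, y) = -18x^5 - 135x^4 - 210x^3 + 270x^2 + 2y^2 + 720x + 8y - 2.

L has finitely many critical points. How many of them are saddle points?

L separates as a function of x plus a function of y, so ∇L=0 decouples.
∂L/∂x = -90(x - 1)(x + 1)(x + 2)(x + 4) = 0 at x ∈ {-4, -2, -1, 1}; ∂L/∂y = 4(y + 2) = 0 at y ∈ {-2}.
The Hessian is diagonal: diag(L_xx, L_yy). Second derivatives: L_xx(-4)=2700, L_xx(-2)=-540, L_xx(-1)=540, L_xx(1)=-2700; L_yy(-2)=4.
Saddle points occur where the two diagonal entries have opposite signs: (-2, -2), (1, -2). Count: 2.

2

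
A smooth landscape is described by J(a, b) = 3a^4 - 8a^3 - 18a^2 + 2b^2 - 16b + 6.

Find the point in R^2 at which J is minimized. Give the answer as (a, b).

(3, 4)

J(a,b) separates as P(a) + Q(b) + 6, so its minimum is min P + min Q + 6.
P'(a) = 12a(a - 3)(a + 1) vanishes at a ∈ {-1, 0, 3}; Q'(b) = 4b - 16 vanishes at b ∈ {4}.
Local minima of P (where P''>0): P(-1)=-7, P(3)=-135. Local minima of Q: Q(4)=-32.
So the global minimum of J is P(3) + Q(4) + 6 = -135 − 32 + 6 = -161, attained at (3, 4).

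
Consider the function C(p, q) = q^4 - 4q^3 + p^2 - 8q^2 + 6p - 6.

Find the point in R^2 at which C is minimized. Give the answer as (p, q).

C(p,q) separates as A(p) + B(q) − 6, so its minimum is min A + min B − 6.
A'(p) = 2p + 6 vanishes at p ∈ {-3}; B'(q) = 4q(q - 4)(q + 1) vanishes at q ∈ {-1, 0, 4}.
Local minima of A (where A''>0): A(-3)=-9. Local minima of B: B(-1)=-3, B(4)=-128.
So the global minimum of C is A(-3) + B(4) − 6 = -9 − 128 − 6 = -143, attained at (-3, 4).

(-3, 4)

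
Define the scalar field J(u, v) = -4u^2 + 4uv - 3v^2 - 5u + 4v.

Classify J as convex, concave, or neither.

concave

J is quadratic, so its Hessian is the constant matrix H = [[-8, 4], [4, -6]].
det(H) = 32, tr(H) = -14.
det(H) > 0 and tr(H) < 0, so H is negative definite everywhere: concave.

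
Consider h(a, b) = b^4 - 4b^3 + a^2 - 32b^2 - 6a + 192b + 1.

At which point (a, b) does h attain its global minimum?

h(a,b) separates as P(a) + Q(b) + 1, so its minimum is min P + min Q + 1.
P'(a) = 2a - 6 vanishes at a ∈ {3}; Q'(b) = 4(b - 4)(b - 3)(b + 4) vanishes at b ∈ {-4, 3, 4}.
Local minima of P (where P''>0): P(3)=-9. Local minima of Q: Q(-4)=-768, Q(4)=256.
So the global minimum of h is P(3) + Q(-4) + 1 = -9 − 768 + 1 = -776, attained at (3, -4).

(3, -4)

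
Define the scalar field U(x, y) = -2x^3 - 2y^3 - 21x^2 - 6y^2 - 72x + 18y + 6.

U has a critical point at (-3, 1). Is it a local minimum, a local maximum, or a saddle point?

The mixed partial ∂²U/∂x∂y is 0, so the Hessian at any point is diag(U_xx, U_yy) = diag(-6(2x + 7), -12(y + 1)).
At (-3, 1): H = diag(-6, -24).
Both eigenvalues are negative, so H is negative definite: a local maximum.

local maximum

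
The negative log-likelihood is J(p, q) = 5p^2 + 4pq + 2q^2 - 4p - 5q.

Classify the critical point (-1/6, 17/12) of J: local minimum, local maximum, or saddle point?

The Hessian of J is constant: H = [[10, 4], [4, 4]].
det(H) = 10·4 − 4² = 24.
det(H) > 0 and tr(H) = 14 > 0, so H is positive definite and the point is a local minimum.

local minimum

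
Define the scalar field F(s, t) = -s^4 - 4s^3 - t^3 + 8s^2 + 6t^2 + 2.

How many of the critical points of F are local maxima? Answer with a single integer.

2

F separates as a function of s plus a function of t, so ∇F=0 decouples.
∂F/∂s = -4s(s - 1)(s + 4) = 0 at s ∈ {-4, 0, 1}; ∂F/∂t = -3t(t - 4) = 0 at t ∈ {0, 4}.
The Hessian is diagonal: diag(F_ss, F_tt). Second derivatives: F_ss(-4)=-80, F_ss(0)=16, F_ss(1)=-20; F_tt(0)=12, F_tt(4)=-12.
Local maxima occur where both diagonal entries negative: (-4, 4), (1, 4). Count: 2.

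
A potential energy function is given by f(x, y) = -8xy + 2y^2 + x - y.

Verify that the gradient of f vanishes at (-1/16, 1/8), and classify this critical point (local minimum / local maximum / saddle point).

saddle point

∇f = (-8y + 1, -8x + 4y - 1); substituting (-1/16, 1/8) gives ∇f = (0, 0), so (-1/16, 1/8) is indeed a critical point.
The Hessian of f is constant: H = [[0, -8], [-8, 4]].
det(H) = 0·4 − (-8)² = -64.
Since det(H) < 0, H is indefinite and the critical point is a saddle point.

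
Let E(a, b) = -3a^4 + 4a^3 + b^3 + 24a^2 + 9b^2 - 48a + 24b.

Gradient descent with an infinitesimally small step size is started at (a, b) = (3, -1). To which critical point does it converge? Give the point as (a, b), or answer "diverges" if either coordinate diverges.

diverges

E is separable, so gradient descent decouples: a follows -∂E/∂a, b follows -∂E/∂b.
∂E/∂a = -12(a - 2)(a - 1)(a + 2); at a=3 this is -120, so a increases.
∂E/∂b = 3(b + 2)(b + 4); at b=-1 this is 9, so b decreases.
The a-coordinate has no critical point in that direction and runs off to infinity.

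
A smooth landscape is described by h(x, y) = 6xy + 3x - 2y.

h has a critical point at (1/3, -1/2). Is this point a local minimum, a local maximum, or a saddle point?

saddle point

The Hessian of h is constant: H = [[0, 6], [6, 0]].
det(H) = 0·0 − 6² = -36.
Since det(H) < 0, H is indefinite and the critical point is a saddle point.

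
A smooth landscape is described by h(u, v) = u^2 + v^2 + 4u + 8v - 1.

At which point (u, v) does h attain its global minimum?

(-2, -4)

h(u,v) separates as P(u) + Q(v) − 1, so its minimum is min P + min Q − 1.
P'(u) = 2u + 4 vanishes at u ∈ {-2}; Q'(v) = 2v + 8 vanishes at v ∈ {-4}.
Local minima of P (where P''>0): P(-2)=-4. Local minima of Q: Q(-4)=-16.
So the global minimum of h is P(-2) + Q(-4) − 1 = -4 − 16 − 1 = -21, attained at (-2, -4).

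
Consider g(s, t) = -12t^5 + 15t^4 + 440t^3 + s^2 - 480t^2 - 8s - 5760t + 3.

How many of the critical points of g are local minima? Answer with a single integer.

g separates as a function of s plus a function of t, so ∇g=0 decouples.
∂g/∂s = 2(s - 4) = 0 at s ∈ {4}; ∂g/∂t = -60(t - 4)(t - 3)(t + 2)(t + 4) = 0 at t ∈ {-4, -2, 3, 4}.
The Hessian is diagonal: diag(g_ss, g_tt). Second derivatives: g_ss(4)=2; g_tt(-4)=6720, g_tt(-2)=-3600, g_tt(3)=2100, g_tt(4)=-2880.
Local minima occur where both diagonal entries positive: (4, -4), (4, 3). Count: 2.

2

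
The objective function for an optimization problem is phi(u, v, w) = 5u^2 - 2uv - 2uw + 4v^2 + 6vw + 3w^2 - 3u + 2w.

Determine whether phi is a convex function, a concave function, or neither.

convex

phi is quadratic, so its Hessian is the constant matrix H = [[10, -2, -2], [-2, 8, 6], [-2, 6, 6]].
Leading principal minors: 10, 76, 112.
All positive ⇒ H ≻ 0 ⇒ convex.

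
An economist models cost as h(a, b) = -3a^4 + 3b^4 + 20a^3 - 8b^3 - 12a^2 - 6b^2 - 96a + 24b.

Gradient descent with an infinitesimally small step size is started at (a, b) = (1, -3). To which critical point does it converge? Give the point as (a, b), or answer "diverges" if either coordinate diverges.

(2, -1)

h is separable, so gradient descent decouples: a follows -∂h/∂a, b follows -∂h/∂b.
∂h/∂a = -12(a - 4)(a - 2)(a + 1); at a=1 this is -72, so a increases.
∂h/∂b = 12(b - 2)(b - 1)(b + 1); at b=-3 this is -480, so b increases.
a converges to its nearest critical value 2 (a local min of the a-part); b converges to -1. The iterate converges to (2, -1).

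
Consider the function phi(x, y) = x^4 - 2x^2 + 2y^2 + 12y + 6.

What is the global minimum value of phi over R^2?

phi(x,y) separates as P(x) + Q(y) + 6, so its minimum is min P + min Q + 6.
P'(x) = 4x(x - 1)(x + 1) vanishes at x ∈ {-1, 0, 1}; Q'(y) = 4y + 12 vanishes at y ∈ {-3}.
Local minima of P (where P''>0): P(-1)=-1, P(1)=-1. Local minima of Q: Q(-3)=-18.
So the global minimum of phi is P(-1) + Q(-3) + 6 = -1 − 18 + 6 = -13, attained at (-1, -3).

-13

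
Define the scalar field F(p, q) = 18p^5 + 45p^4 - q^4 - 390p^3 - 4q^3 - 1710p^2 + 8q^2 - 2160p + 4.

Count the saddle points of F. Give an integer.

F separates as a function of p plus a function of q, so ∇F=0 decouples.
∂F/∂p = 90(p - 4)(p + 1)(p + 2)(p + 3) = 0 at p ∈ {-3, -2, -1, 4}; ∂F/∂q = -4q(q - 1)(q + 4) = 0 at q ∈ {-4, 0, 1}.
The Hessian is diagonal: diag(F_pp, F_qq). Second derivatives: F_pp(-3)=-1260, F_pp(-2)=540, F_pp(-1)=-900, F_pp(4)=18900; F_qq(-4)=-80, F_qq(0)=16, F_qq(1)=-20.
Saddle points occur where the two diagonal entries have opposite signs: (-3, 0), (-2, -4), (-2, 1), (-1, 0), (4, -4), (4, 1). Count: 6.

6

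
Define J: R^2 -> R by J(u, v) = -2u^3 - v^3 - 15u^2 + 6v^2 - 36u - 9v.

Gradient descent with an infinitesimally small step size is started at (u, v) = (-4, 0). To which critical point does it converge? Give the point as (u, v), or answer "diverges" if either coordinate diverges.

(-3, 1)

J is separable, so gradient descent decouples: u follows -∂J/∂u, v follows -∂J/∂v.
∂J/∂u = -6(u + 2)(u + 3); at u=-4 this is -12, so u increases.
∂J/∂v = -3(v - 3)(v - 1); at v=0 this is -9, so v increases.
u converges to its nearest critical value -3 (a local min of the u-part); v converges to 1. The iterate converges to (-3, 1).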